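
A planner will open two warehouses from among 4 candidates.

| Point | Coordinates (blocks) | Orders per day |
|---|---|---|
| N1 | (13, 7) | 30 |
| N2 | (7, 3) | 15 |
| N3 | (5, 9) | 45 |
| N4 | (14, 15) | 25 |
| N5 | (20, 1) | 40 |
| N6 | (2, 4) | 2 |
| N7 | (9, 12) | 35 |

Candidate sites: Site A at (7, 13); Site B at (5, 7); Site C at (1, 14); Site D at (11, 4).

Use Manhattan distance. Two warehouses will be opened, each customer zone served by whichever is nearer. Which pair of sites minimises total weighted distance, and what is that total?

Evaluate every pair (each demand assigned to the nearer of the two):
  {Site A, Site D}: total = 1323
  {Site B, Site D}: total = 1472
  {Site A, Site B}: total = 1602
  {Site C, Site D}: total = 1828
  {Site B, Site C}: total = 1937
  {Site A, Site C}: total = 2132
Best pair: {Site A, Site D} with total 1323.

{Site A, Site D}, total 1323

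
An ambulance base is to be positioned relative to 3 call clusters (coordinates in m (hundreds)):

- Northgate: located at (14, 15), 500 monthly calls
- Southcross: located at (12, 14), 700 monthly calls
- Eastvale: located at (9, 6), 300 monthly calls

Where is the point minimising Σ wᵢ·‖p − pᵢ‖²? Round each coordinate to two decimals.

(12.07, 12.73)

The minimiser of Σwᵢ‖p−pᵢ‖² is the weighted centroid p* = (Σwᵢpᵢ)/(Σwᵢ).
Σwᵢ = 1500.
Σwᵢxᵢ = 500·14 + 700·12 + 300·9 = 18100.
Σwᵢyᵢ = 500·15 + 700·14 + 300·6 = 19100.
x* = 18100/1500 = 12.07, y* = 19100/1500 = 12.73.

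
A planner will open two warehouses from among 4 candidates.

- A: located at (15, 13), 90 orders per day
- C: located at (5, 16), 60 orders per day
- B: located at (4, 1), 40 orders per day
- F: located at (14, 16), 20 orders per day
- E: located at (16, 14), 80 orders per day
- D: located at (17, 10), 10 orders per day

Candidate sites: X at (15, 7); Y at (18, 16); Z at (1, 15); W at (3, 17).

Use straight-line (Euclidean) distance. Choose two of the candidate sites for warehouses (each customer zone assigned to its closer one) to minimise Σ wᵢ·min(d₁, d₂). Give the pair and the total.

Evaluate every pair (each demand assigned to the nearer of the two):
  {Y, W}: total = 1524.4
  {Y, Z}: total = 1569.0
  {X, W}: total = 1958.2
  {X, Y}: total = 2005.4
  {X, Z}: total = 2071.4
  {Z, W}: total = 3290.1
Best pair: {Y, W} with total 1524.4.

{Y, W}, total 1524.4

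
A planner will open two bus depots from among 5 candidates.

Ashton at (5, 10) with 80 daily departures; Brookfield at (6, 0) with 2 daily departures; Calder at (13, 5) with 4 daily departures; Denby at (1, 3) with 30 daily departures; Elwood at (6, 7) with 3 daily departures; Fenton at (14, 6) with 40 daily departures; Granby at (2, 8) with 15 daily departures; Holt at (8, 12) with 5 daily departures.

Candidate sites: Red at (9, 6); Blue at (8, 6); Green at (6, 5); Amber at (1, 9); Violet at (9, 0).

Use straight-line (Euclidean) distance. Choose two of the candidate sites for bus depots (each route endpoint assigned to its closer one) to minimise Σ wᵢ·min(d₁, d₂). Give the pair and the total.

{Red, Amber}, total 800.9

Evaluate every pair (each demand assigned to the nearer of the two):
  {Red, Amber}: total = 800.9
  {Blue, Amber}: total = 840.8
  {Red, Green}: total = 907.4
  {Green, Amber}: total = 915.5
  {Amber, Violet}: total = 929.3
  {Blue, Green}: total = 943.0
  {Red, Blue}: total = 989.2
  {Blue, Violet}: total = 1026.4
  {Green, Violet}: total = 1030.9
  {Red, Violet}: total = 1080.5
Best pair: {Red, Amber} with total 800.9.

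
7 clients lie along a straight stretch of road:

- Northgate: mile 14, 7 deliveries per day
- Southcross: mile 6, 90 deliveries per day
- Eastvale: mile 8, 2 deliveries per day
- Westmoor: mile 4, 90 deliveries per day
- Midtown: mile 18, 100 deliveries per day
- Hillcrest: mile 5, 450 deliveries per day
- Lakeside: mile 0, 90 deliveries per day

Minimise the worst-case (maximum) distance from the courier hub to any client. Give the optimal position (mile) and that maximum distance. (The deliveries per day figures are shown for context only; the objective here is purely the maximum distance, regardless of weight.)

location 9, max distance 9

The 1-center on a line is the midpoint of the two extreme points: leftmost at 0, rightmost at 18.
Optimal location = (0 + 18)/2 = 9; maximum distance = (18 − 0)/2 = 9.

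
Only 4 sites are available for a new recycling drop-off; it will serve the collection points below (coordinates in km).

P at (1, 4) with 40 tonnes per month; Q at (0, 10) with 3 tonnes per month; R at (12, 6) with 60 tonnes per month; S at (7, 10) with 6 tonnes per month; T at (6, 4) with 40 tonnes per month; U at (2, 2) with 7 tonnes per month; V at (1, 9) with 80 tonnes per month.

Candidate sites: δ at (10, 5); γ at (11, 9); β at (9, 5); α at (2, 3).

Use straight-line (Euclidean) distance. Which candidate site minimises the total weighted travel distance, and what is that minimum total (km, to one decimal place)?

Total weighted distance at each candidate:
  δ (10, 5): total = 1577.5
  γ (11, 9): total = 1857.5
  β (9, 5): total = 1470.8
  α (2, 3): total = 1415.0
Minimum is at α with total 1415.0 km.

α, total 1415.0 km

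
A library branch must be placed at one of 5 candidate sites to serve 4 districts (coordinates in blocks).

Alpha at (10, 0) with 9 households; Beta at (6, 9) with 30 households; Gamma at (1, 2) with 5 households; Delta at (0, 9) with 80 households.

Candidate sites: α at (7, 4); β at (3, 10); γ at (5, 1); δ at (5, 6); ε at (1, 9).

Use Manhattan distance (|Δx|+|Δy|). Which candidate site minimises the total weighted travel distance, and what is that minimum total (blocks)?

ε, total 427 blocks

Total weighted distance at each candidate:
  α (7, 4): total = 1243
  β (3, 10): total = 643
  γ (5, 1): total = 1389
  δ (5, 6): total = 899
  ε (1, 9): total = 427
Minimum is at ε with total 427 blocks.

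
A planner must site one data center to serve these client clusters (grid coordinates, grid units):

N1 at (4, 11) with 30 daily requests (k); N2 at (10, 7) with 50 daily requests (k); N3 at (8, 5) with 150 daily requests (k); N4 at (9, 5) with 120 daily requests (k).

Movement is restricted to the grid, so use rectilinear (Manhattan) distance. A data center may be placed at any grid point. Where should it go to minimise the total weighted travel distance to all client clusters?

(8, 5)

Manhattan distance separates: Σwᵢ(|x−xᵢ|+|y−yᵢ|) = Σwᵢ|x−xᵢ| + Σwᵢ|y−yᵢ|, so x and y are optimised independently as 1-D weighted medians.
Total weight W = 350; half = 175.
x-coordinate, sorted with cumulative weight:
  x=4 (N1, w=30) cum 30
  x=8 (N3, w=150) cum 180  ← median
  x=9 (N4, w=120) cum 300
  x=10 (N2, w=50) cum 350
⇒ x* = 8
y-coordinate, sorted with cumulative weight:
  y=5 (N3, w=150) cum 150
  y=5 (N4, w=120) cum 270  ← median
  y=7 (N2, w=50) cum 320
  y=11 (N1, w=30) cum 350
⇒ y* = 5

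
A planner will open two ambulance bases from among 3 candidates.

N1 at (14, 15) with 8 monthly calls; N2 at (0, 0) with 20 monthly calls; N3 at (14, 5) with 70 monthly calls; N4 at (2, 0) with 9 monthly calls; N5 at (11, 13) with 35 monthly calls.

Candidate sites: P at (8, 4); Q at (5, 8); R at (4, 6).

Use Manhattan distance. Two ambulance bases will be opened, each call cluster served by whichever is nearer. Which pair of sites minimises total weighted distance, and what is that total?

{P, R}, total 1318

Evaluate every pair (each demand assigned to the nearer of the two):
  {P, R}: total = 1318
  {P, Q}: total = 1333
  {Q, R}: total = 1555
Best pair: {P, R} with total 1318.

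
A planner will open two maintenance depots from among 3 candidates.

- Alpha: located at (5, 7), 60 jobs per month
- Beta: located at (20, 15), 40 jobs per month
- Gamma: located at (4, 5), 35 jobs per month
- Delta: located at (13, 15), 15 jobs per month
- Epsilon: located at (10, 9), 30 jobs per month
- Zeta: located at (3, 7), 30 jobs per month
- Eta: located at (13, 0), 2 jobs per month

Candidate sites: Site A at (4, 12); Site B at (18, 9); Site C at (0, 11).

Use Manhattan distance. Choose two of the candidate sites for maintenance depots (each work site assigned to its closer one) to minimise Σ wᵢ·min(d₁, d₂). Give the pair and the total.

{Site A, Site B}, total 1538

Evaluate every pair (each demand assigned to the nearer of the two):
  {Site A, Site B}: total = 1538
  {Site B, Site C}: total = 1853
  {Site A, Site C}: total = 2037
Best pair: {Site A, Site B} with total 1538.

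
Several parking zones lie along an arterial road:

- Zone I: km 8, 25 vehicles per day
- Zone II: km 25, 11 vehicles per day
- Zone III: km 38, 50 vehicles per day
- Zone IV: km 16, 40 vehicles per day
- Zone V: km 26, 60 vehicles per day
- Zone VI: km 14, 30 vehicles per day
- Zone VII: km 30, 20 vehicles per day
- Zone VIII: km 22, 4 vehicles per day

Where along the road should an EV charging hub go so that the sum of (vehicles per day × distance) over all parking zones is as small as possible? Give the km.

For a sum of weighted absolute distances on a line, the optimum is the weighted median (not the mean). Total weight W = 240; half-weight = 120.
Sort by position and accumulate weight:
  km 8 (Zone I, w=25) → cum 25
  km 14 (Zone VI, w=30) → cum 55
  km 16 (Zone IV, w=40) → cum 95
  km 22 (Zone VIII, w=4) → cum 99
  km 25 (Zone II, w=11) → cum 110
  km 26 (Zone V, w=60) → cum 170  ≥ 120 → median here
  km 30 (Zone VII, w=20) → cum 190
  km 38 (Zone III, w=50) → cum 240
Optimal location: km 26.

x = 26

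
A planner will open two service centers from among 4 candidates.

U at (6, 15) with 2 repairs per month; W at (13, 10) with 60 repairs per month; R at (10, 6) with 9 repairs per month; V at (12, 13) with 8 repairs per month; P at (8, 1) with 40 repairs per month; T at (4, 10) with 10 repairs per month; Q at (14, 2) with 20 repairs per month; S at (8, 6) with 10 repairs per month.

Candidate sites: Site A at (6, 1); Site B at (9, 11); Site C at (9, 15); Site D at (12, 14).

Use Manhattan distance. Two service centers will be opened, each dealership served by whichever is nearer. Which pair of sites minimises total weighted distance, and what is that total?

{Site A, Site B}, total 788

Evaluate every pair (each demand assigned to the nearer of the two):
  {Site A, Site B}: total = 788
  {Site A, Site D}: total = 843
  {Site A, Site C}: total = 1097
  {Site B, Site D}: total = 1216
  {Site B, Site C}: total = 1240
  {Site C, Site D}: total = 1484
Best pair: {Site A, Site B} with total 788.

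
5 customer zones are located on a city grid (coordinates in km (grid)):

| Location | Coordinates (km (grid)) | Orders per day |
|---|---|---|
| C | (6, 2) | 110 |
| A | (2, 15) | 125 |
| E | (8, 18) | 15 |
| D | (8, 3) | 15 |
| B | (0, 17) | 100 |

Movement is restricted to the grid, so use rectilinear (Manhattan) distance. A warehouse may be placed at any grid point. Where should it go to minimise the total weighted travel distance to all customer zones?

(2, 15)

Manhattan distance separates: Σwᵢ(|x−xᵢ|+|y−yᵢ|) = Σwᵢ|x−xᵢ| + Σwᵢ|y−yᵢ|, so x and y are optimised independently as 1-D weighted medians.
Total weight W = 365; half = 182.5.
x-coordinate, sorted with cumulative weight:
  x=0 (B, w=100) cum 100
  x=2 (A, w=125) cum 225  ← median
  x=6 (C, w=110) cum 335
  x=8 (E, w=15) cum 350
  x=8 (D, w=15) cum 365
⇒ x* = 2
y-coordinate, sorted with cumulative weight:
  y=2 (C, w=110) cum 110
  y=3 (D, w=15) cum 125
  y=15 (A, w=125) cum 250  ← median
  y=17 (B, w=100) cum 350
  y=18 (E, w=15) cum 365
⇒ y* = 15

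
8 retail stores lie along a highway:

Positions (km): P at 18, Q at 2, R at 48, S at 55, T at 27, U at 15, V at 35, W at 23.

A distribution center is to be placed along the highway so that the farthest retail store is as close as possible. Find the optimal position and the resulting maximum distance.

The 1-center on a line is the midpoint of the two extreme points: leftmost at 2, rightmost at 55.
Optimal location = (2 + 55)/2 = 28.5; maximum distance = (55 − 2)/2 = 26.5.

location 28.5, max distance 26.5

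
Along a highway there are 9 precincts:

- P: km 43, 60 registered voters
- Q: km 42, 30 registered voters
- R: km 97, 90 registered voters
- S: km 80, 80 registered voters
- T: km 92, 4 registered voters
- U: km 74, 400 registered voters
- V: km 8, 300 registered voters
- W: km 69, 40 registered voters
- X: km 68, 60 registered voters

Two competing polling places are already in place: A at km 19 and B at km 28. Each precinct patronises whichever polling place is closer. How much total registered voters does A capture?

The indifferent point is the midpoint (19+28)/2 = 23.5; precincts left of it (closer to A at 19) go to A, those right go to B.
  V at 8 (w=300) → A
  Q at 42 (w=30) → B
  P at 43 (w=60) → B
  X at 68 (w=60) → B
  W at 69 (w=40) → B
  U at 74 (w=400) → B
  S at 80 (w=80) → B
  T at 92 (w=4) → B
  R at 97 (w=90) → B
A captures 300; B captures 764.

300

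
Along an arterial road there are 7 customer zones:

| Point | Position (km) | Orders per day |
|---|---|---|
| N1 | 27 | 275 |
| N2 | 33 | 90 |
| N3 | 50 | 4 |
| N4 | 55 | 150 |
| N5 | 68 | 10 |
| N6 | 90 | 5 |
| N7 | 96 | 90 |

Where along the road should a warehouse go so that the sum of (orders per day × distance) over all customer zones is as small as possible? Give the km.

For a sum of weighted absolute distances on a line, the optimum is the weighted median (not the mean). Total weight W = 624; half-weight = 312.
Sort by position and accumulate weight:
  km 27 (N1, w=275) → cum 275
  km 33 (N2, w=90) → cum 365  ≥ 312 → median here
  km 50 (N3, w=4) → cum 369
  km 55 (N4, w=150) → cum 519
  km 68 (N5, w=10) → cum 529
  km 90 (N6, w=5) → cum 534
  km 96 (N7, w=90) → cum 624
Optimal location: km 33.

x = 33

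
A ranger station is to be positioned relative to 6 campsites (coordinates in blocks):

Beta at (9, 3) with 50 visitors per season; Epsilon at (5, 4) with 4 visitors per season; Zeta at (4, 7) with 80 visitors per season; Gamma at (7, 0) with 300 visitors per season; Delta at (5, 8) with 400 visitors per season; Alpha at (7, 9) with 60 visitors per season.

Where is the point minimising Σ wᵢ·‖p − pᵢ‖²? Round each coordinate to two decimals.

The minimiser of Σwᵢ‖p−pᵢ‖² is the weighted centroid p* = (Σwᵢpᵢ)/(Σwᵢ).
Σwᵢ = 894.
Σwᵢxᵢ = 50·9 + 4·5 + 80·4 + 300·7 + 400·5 + 60·7 = 5310.
Σwᵢyᵢ = 50·3 + 4·4 + 80·7 + 300·0 + 400·8 + 60·9 = 4466.
x* = 5310/894 = 5.94, y* = 4466/894 = 5.00.

(5.94, 5.00)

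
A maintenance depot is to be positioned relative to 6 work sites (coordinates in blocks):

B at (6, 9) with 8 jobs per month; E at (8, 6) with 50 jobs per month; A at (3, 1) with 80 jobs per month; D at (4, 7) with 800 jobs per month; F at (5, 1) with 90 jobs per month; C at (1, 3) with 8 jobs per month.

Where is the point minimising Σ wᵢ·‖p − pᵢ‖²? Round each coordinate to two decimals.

(4.19, 5.95)

The minimiser of Σwᵢ‖p−pᵢ‖² is the weighted centroid p* = (Σwᵢpᵢ)/(Σwᵢ).
Σwᵢ = 1036.
Σwᵢxᵢ = 8·6 + 50·8 + 80·3 + 800·4 + 90·5 + 8·1 = 4346.
Σwᵢyᵢ = 8·9 + 50·6 + 80·1 + 800·7 + 90·1 + 8·3 = 6166.
x* = 4346/1036 = 4.19, y* = 6166/1036 = 5.95.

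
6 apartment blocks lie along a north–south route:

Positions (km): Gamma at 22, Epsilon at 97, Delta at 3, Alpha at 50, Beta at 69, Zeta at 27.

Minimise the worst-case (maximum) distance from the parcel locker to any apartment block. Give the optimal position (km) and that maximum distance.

location 50, max distance 47

The 1-center on a line is the midpoint of the two extreme points: leftmost at 3, rightmost at 97.
Optimal location = (3 + 97)/2 = 50; maximum distance = (97 − 3)/2 = 47.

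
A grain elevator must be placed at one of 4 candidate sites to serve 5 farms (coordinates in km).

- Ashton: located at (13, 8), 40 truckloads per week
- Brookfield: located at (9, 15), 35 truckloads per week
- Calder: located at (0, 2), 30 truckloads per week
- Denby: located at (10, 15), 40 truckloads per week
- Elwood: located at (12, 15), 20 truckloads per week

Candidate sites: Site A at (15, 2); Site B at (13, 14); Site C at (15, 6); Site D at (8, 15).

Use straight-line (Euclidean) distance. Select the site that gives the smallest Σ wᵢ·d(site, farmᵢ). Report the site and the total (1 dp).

Total weighted distance at each candidate:
  Site A (15, 2): total = 2028.1
  Site B (13, 14): total = 1069.8
  Site C (15, 6): total = 1559.0
  Site D (8, 15): total = 997.0
Minimum is at Site D with total 997.0 km.

Site D, total 997.0 km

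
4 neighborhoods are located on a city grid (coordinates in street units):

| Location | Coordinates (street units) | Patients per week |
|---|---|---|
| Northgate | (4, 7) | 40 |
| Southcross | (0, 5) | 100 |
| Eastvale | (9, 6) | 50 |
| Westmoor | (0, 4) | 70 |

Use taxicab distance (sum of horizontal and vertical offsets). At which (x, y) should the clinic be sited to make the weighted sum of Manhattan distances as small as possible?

Manhattan distance separates: Σwᵢ(|x−xᵢ|+|y−yᵢ|) = Σwᵢ|x−xᵢ| + Σwᵢ|y−yᵢ|, so x and y are optimised independently as 1-D weighted medians.
Total weight W = 260; half = 130.
x-coordinate, sorted with cumulative weight:
  x=0 (Southcross, w=100) cum 100
  x=0 (Westmoor, w=70) cum 170  ← median
  x=4 (Northgate, w=40) cum 210
  x=9 (Eastvale, w=50) cum 260
⇒ x* = 0
y-coordinate, sorted with cumulative weight:
  y=4 (Westmoor, w=70) cum 70
  y=5 (Southcross, w=100) cum 170  ← median
  y=6 (Eastvale, w=50) cum 220
  y=7 (Northgate, w=40) cum 260
⇒ y* = 5

(0, 5)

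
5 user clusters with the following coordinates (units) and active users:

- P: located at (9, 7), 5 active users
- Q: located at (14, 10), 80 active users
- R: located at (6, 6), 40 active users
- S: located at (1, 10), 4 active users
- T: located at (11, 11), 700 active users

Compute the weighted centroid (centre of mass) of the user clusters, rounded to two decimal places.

The minimiser of Σwᵢ‖p−pᵢ‖² is the weighted centroid p* = (Σwᵢpᵢ)/(Σwᵢ).
Σwᵢ = 829.
Σwᵢxᵢ = 5·9 + 80·14 + 40·6 + 4·1 + 700·11 = 9109.
Σwᵢyᵢ = 5·7 + 80·10 + 40·6 + 4·10 + 700·11 = 8815.
x* = 9109/829 = 10.99, y* = 8815/829 = 10.63.

(10.99, 10.63)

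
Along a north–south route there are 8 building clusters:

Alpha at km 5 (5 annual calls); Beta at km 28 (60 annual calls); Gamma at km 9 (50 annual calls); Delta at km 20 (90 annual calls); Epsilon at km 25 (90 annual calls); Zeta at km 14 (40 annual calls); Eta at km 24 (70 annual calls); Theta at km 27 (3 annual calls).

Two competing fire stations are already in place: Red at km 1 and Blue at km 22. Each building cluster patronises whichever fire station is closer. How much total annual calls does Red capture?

The indifferent point is the midpoint (1+22)/2 = 11.5; building clusters left of it (closer to Red at 1) go to Red, those right go to Blue.
  Alpha at 5 (w=5) → Red
  Gamma at 9 (w=50) → Red
  Zeta at 14 (w=40) → Blue
  Delta at 20 (w=90) → Blue
  Eta at 24 (w=70) → Blue
  Epsilon at 25 (w=90) → Blue
  Theta at 27 (w=3) → Blue
  Beta at 28 (w=60) → Blue
Red captures 55; Blue captures 353.

55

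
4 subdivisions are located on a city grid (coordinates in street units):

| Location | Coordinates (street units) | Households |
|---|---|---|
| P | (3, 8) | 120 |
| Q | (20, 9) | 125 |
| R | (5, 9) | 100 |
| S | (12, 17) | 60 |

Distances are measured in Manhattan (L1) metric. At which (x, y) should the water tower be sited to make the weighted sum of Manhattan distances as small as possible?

(5, 9)

Manhattan distance separates: Σwᵢ(|x−xᵢ|+|y−yᵢ|) = Σwᵢ|x−xᵢ| + Σwᵢ|y−yᵢ|, so x and y are optimised independently as 1-D weighted medians.
Total weight W = 405; half = 202.5.
x-coordinate, sorted with cumulative weight:
  x=3 (P, w=120) cum 120
  x=5 (R, w=100) cum 220  ← median
  x=12 (S, w=60) cum 280
  x=20 (Q, w=125) cum 405
⇒ x* = 5
y-coordinate, sorted with cumulative weight:
  y=8 (P, w=120) cum 120
  y=9 (Q, w=125) cum 245  ← median
  y=9 (R, w=100) cum 345
  y=17 (S, w=60) cum 405
⇒ y* = 9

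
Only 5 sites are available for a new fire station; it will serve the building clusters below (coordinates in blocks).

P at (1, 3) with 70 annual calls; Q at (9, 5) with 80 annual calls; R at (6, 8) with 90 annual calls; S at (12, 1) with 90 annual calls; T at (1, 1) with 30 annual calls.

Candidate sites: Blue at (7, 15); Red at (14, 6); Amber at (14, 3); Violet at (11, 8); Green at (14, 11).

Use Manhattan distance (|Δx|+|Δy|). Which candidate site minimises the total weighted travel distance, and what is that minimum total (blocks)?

Violet, total 3130 blocks

Total weighted distance at each candidate:
  Blue (7, 15): total = 5250
  Red (14, 6): total = 3670
  Amber (14, 3): total = 3450
  Violet (11, 8): total = 3130
  Green (14, 11): total = 5110
Minimum is at Violet with total 3130 blocks.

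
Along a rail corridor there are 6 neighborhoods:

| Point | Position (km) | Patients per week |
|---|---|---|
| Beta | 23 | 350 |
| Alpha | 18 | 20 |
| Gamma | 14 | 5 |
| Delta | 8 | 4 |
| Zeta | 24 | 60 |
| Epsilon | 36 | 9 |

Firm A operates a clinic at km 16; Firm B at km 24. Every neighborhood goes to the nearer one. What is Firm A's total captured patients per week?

The indifferent point is the midpoint (16+24)/2 = 20; neighborhoods left of it (closer to Firm A at 16) go to Firm A, those right go to Firm B.
  Delta at 8 (w=4) → Firm A
  Gamma at 14 (w=5) → Firm A
  Alpha at 18 (w=20) → Firm A
  Beta at 23 (w=350) → Firm B
  Zeta at 24 (w=60) → Firm B
  Epsilon at 36 (w=9) → Firm B
Firm A captures 29; Firm B captures 419.

29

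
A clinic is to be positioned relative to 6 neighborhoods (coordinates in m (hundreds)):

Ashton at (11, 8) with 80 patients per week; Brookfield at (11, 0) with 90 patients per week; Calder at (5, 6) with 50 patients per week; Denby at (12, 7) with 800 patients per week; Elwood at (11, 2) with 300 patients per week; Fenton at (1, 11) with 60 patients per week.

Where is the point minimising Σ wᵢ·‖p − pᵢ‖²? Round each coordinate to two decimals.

The minimiser of Σwᵢ‖p−pᵢ‖² is the weighted centroid p* = (Σwᵢpᵢ)/(Σwᵢ).
Σwᵢ = 1380.
Σwᵢxᵢ = 80·11 + 90·11 + 50·5 + 800·12 + 300·11 + 60·1 = 15080.
Σwᵢyᵢ = 80·8 + 90·0 + 50·6 + 800·7 + 300·2 + 60·11 = 7800.
x* = 15080/1380 = 10.93, y* = 7800/1380 = 5.65.

(10.93, 5.65)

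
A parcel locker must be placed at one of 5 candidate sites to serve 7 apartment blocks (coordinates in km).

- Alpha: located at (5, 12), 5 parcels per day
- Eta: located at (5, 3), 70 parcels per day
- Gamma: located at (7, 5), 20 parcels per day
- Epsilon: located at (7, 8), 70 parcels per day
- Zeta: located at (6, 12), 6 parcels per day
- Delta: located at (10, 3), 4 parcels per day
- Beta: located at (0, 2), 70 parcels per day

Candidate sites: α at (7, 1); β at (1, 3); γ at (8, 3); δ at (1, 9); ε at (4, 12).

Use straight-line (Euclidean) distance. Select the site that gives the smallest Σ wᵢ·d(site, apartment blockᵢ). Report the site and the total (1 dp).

β, total 1199.2 km

Total weighted distance at each candidate:
  α (7, 1): total = 1399.6
  β (1, 3): total = 1199.2
  γ (8, 3): total = 1286.8
  δ (1, 9): total = 1673.0
  ε (4, 12): total = 1950.4
Minimum is at β with total 1199.2 km.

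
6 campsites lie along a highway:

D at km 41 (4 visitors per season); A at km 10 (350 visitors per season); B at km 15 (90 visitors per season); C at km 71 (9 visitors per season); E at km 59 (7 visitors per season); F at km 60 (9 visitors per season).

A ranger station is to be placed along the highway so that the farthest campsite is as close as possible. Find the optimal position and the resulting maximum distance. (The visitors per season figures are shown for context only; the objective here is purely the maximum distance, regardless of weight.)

location 40.5, max distance 30.5

The 1-center on a line is the midpoint of the two extreme points: leftmost at 10, rightmost at 71.
Optimal location = (10 + 71)/2 = 40.5; maximum distance = (71 − 10)/2 = 30.5.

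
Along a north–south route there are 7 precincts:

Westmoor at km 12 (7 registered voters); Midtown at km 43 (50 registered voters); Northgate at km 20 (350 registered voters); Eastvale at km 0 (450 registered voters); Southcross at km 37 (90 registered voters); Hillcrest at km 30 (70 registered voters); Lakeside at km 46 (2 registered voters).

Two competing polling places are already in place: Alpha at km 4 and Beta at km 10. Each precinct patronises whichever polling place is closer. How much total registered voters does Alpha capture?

450

The indifferent point is the midpoint (4+10)/2 = 7; precincts left of it (closer to Alpha at 4) go to Alpha, those right go to Beta.
  Eastvale at 0 (w=450) → Alpha
  Westmoor at 12 (w=7) → Beta
  Northgate at 20 (w=350) → Beta
  Hillcrest at 30 (w=70) → Beta
  Southcross at 37 (w=90) → Beta
  Midtown at 43 (w=50) → Beta
  Lakeside at 46 (w=2) → Beta
Alpha captures 450; Beta captures 569.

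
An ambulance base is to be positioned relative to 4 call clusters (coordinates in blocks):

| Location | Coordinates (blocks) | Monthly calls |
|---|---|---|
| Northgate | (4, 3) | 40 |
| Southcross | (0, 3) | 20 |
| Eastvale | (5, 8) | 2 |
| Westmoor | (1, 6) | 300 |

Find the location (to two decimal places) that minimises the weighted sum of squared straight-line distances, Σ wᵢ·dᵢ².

The minimiser of Σwᵢ‖p−pᵢ‖² is the weighted centroid p* = (Σwᵢpᵢ)/(Σwᵢ).
Σwᵢ = 362.
Σwᵢxᵢ = 40·4 + 20·0 + 2·5 + 300·1 = 470.
Σwᵢyᵢ = 40·3 + 20·3 + 2·8 + 300·6 = 1996.
x* = 470/362 = 1.30, y* = 1996/362 = 5.51.

(1.30, 5.51)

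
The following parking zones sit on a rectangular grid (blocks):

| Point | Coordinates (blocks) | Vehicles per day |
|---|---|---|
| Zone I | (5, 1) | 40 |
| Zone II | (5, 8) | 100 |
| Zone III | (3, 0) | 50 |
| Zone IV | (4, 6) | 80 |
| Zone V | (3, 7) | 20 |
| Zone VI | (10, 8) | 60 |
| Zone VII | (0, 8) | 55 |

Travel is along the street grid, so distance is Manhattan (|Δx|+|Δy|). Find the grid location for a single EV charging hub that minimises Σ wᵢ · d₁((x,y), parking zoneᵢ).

Manhattan distance separates: Σwᵢ(|x−xᵢ|+|y−yᵢ|) = Σwᵢ|x−xᵢ| + Σwᵢ|y−yᵢ|, so x and y are optimised independently as 1-D weighted medians.
Total weight W = 405; half = 202.5.
x-coordinate, sorted with cumulative weight:
  x=0 (Zone VII, w=55) cum 55
  x=3 (Zone III, w=50) cum 105
  x=3 (Zone V, w=20) cum 125
  x=4 (Zone IV, w=80) cum 205  ← median
  x=5 (Zone I, w=40) cum 245
  x=5 (Zone II, w=100) cum 345
  x=10 (Zone VI, w=60) cum 405
⇒ x* = 4
y-coordinate, sorted with cumulative weight:
  y=0 (Zone III, w=50) cum 50
  y=1 (Zone I, w=40) cum 90
  y=6 (Zone IV, w=80) cum 170
  y=7 (Zone V, w=20) cum 190
  y=8 (Zone II, w=100) cum 290  ← median
  y=8 (Zone VI, w=60) cum 350
  y=8 (Zone VII, w=55) cum 405
⇒ y* = 8

(4, 8)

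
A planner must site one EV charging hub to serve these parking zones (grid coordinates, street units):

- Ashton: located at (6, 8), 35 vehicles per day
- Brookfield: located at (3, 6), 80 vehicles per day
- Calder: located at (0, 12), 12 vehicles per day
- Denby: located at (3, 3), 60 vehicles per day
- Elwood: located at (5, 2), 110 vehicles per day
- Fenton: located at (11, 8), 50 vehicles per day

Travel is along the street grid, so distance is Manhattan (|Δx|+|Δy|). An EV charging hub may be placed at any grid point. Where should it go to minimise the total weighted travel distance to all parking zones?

(5, 6)

Manhattan distance separates: Σwᵢ(|x−xᵢ|+|y−yᵢ|) = Σwᵢ|x−xᵢ| + Σwᵢ|y−yᵢ|, so x and y are optimised independently as 1-D weighted medians.
Total weight W = 347; half = 173.5.
x-coordinate, sorted with cumulative weight:
  x=0 (Calder, w=12) cum 12
  x=3 (Brookfield, w=80) cum 92
  x=3 (Denby, w=60) cum 152
  x=5 (Elwood, w=110) cum 262  ← median
  x=6 (Ashton, w=35) cum 297
  x=11 (Fenton, w=50) cum 347
⇒ x* = 5
y-coordinate, sorted with cumulative weight:
  y=2 (Elwood, w=110) cum 110
  y=3 (Denby, w=60) cum 170
  y=6 (Brookfield, w=80) cum 250  ← median
  y=8 (Ashton, w=35) cum 285
  y=8 (Fenton, w=50) cum 335
  y=12 (Calder, w=12) cum 347
⇒ y* = 6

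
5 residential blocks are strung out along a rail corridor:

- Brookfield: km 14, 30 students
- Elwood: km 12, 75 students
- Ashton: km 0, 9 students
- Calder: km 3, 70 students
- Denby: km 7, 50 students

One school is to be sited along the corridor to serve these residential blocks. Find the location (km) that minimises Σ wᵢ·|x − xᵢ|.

For a sum of weighted absolute distances on a line, the optimum is the weighted median (not the mean). Total weight W = 234; half-weight = 117.
Sort by position and accumulate weight:
  km 0 (Ashton, w=9) → cum 9
  km 3 (Calder, w=70) → cum 79
  km 7 (Denby, w=50) → cum 129  ≥ 117 → median here
  km 12 (Elwood, w=75) → cum 204
  km 14 (Brookfield, w=30) → cum 234
Optimal location: km 7.

x = 7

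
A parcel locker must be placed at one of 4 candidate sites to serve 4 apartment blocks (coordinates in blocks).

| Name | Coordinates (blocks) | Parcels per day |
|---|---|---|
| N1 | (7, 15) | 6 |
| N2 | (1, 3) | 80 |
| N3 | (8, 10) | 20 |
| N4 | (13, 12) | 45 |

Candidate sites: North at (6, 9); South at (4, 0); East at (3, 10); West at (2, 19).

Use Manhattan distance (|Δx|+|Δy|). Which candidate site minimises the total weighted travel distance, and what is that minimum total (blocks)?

East, total 1414 blocks

Total weighted distance at each candidate:
  North (6, 9): total = 1432
  South (4, 0): total = 1813
  East (3, 10): total = 1414
  West (2, 19): total = 2524
Minimum is at East with total 1414 blocks.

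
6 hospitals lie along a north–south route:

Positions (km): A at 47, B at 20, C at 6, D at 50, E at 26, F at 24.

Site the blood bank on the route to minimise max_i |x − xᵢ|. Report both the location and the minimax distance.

The 1-center on a line is the midpoint of the two extreme points: leftmost at 6, rightmost at 50.
Optimal location = (6 + 50)/2 = 28; maximum distance = (50 − 6)/2 = 22.

location 28, max distance 22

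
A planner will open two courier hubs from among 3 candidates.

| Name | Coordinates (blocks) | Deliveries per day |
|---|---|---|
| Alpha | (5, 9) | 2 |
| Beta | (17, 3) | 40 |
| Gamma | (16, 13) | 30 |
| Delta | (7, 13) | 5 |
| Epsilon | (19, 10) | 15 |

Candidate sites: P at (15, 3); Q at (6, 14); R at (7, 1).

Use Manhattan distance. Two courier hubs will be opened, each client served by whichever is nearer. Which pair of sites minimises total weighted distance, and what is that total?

Evaluate every pair (each demand assigned to the nearer of the two):
  {P, Q}: total = 597
  {P, R}: total = 655
  {Q, R}: total = 1087
Best pair: {P, Q} with total 597.

{P, Q}, total 597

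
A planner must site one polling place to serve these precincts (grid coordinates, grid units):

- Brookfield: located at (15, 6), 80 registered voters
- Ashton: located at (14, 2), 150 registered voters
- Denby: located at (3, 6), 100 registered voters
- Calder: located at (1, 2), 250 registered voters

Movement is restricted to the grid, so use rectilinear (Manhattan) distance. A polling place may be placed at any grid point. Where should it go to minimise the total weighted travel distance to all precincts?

Manhattan distance separates: Σwᵢ(|x−xᵢ|+|y−yᵢ|) = Σwᵢ|x−xᵢ| + Σwᵢ|y−yᵢ|, so x and y are optimised independently as 1-D weighted medians.
Total weight W = 580; half = 290.
x-coordinate, sorted with cumulative weight:
  x=1 (Calder, w=250) cum 250
  x=3 (Denby, w=100) cum 350  ← median
  x=14 (Ashton, w=150) cum 500
  x=15 (Brookfield, w=80) cum 580
⇒ x* = 3
y-coordinate, sorted with cumulative weight:
  y=2 (Ashton, w=150) cum 150
  y=2 (Calder, w=250) cum 400  ← median
  y=6 (Brookfield, w=80) cum 480
  y=6 (Denby, w=100) cum 580
⇒ y* = 2

(3, 2)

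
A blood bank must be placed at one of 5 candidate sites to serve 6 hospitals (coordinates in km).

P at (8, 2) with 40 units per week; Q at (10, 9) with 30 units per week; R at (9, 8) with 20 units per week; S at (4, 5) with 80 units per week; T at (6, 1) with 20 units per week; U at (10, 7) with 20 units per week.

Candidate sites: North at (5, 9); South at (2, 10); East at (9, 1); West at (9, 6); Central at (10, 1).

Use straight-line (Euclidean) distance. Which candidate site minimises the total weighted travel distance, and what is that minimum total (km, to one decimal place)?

West, total 852.6 km

Total weighted distance at each candidate:
  North (5, 9): total = 1135.9
  South (2, 10): total = 1586.1
  East (9, 1): total = 1132.3
  West (9, 6): total = 852.6
  Central (10, 1): total = 1247.8
Minimum is at West with total 852.6 km.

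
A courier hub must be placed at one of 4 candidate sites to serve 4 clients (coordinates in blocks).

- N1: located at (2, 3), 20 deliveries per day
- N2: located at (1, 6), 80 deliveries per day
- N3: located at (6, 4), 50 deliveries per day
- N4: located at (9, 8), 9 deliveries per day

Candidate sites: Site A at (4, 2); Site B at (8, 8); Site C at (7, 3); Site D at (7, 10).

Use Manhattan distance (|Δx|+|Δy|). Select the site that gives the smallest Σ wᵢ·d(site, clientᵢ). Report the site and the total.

Site A, total 919 blocks

Total weighted distance at each candidate:
  Site A (4, 2): total = 919
  Site B (8, 8): total = 1249
  Site C (7, 3): total = 983
  Site D (7, 10): total = 1426
Minimum is at Site A with total 919 blocks.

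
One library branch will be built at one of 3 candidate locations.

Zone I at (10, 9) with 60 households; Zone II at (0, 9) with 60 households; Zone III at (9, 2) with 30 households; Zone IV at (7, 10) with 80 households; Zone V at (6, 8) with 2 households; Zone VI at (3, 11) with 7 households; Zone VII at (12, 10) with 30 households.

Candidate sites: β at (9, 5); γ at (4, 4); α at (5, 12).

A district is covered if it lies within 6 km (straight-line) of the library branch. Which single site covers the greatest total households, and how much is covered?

α, covering 209

Coverage radius r = 6 km; a point is covered iff (Δx)²+(Δy)² ≤ 6² = 36.
  β (9, 5): covers {Zone I, Zone III, Zone IV, Zone V, Zone VII} → 202
  γ (4, 4): covers {Zone III, Zone V} → 32
  α (5, 12): covers {Zone I, Zone II, Zone IV, Zone V, Zone VI} → 209
Maximum coverage at α: 209 households.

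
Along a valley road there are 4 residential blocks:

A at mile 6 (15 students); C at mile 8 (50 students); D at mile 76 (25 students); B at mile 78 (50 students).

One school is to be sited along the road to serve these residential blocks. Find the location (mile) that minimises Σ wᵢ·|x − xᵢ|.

For a sum of weighted absolute distances on a line, the optimum is the weighted median (not the mean). Total weight W = 140; half-weight = 70.
Sort by position and accumulate weight:
  mile 6 (A, w=15) → cum 15
  mile 8 (C, w=50) → cum 65
  mile 76 (D, w=25) → cum 90  ≥ 70 → median here
  mile 78 (B, w=50) → cum 140
Optimal location: mile 76.

x = 76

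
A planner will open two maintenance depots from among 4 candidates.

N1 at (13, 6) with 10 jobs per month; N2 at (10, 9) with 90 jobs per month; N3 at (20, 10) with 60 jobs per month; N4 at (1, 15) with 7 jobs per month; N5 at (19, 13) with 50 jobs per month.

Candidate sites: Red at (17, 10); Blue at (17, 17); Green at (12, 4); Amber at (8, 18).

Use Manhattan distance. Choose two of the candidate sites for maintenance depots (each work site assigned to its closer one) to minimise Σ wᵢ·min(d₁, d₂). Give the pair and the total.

Evaluate every pair (each demand assigned to the nearer of the two):
  {Red, Green}: total = 1237
  {Red, Amber}: total = 1300
  {Red, Blue}: total = 1356
  {Blue, Green}: total = 1686
  {Blue, Amber}: total = 2110
  {Green, Amber}: total = 2370
Best pair: {Red, Green} with total 1237.

{Red, Green}, total 1237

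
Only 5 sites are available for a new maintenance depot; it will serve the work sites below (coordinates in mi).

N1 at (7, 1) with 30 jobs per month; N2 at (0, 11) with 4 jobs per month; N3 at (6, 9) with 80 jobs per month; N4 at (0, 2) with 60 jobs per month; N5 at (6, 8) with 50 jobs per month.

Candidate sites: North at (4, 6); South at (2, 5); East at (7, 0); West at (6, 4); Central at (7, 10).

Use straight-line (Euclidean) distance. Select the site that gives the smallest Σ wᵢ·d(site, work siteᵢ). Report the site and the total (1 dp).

Total weighted distance at each candidate:
  North (4, 6): total = 969.8
  South (2, 5): total = 1136.3
  East (7, 0): total = 1646.5
  West (6, 4): total = 1111.2
  Central (7, 10): total = 1161.0
Minimum is at North with total 969.8 mi.

North, total 969.8 mi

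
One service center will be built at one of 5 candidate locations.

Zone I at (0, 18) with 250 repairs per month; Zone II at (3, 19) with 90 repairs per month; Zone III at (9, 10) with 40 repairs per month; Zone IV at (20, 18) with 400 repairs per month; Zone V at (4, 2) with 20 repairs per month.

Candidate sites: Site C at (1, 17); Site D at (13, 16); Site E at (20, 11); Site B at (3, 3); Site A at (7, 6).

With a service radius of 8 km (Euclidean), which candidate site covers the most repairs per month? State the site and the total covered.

Coverage radius r = 8 km; a point is covered iff (Δx)²+(Δy)² ≤ 8² = 64.
  Site C (1, 17): covers {Zone I, Zone II} → 340
  Site D (13, 16): covers {Zone III, Zone IV} → 440
  Site E (20, 11): covers {Zone IV} → 400
  Site B (3, 3): covers {Zone V} → 20
  Site A (7, 6): covers {Zone III, Zone V} → 60
Maximum coverage at Site D: 440 repairs per month.

Site D, covering 440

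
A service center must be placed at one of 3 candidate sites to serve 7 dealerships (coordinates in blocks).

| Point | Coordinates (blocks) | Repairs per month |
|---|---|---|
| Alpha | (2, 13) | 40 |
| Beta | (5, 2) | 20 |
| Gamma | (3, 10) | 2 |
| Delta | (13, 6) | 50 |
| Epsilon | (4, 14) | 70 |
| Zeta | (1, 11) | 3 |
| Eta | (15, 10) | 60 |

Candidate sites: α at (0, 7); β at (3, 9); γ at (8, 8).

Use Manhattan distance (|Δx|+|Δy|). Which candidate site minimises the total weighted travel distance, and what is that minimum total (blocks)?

Total weighted distance at each candidate:
  α (0, 7): total = 3097
  β (3, 9): total = 2244
  γ (8, 8): total = 2254
Minimum is at β with total 2244 blocks.

β, total 2244 blocks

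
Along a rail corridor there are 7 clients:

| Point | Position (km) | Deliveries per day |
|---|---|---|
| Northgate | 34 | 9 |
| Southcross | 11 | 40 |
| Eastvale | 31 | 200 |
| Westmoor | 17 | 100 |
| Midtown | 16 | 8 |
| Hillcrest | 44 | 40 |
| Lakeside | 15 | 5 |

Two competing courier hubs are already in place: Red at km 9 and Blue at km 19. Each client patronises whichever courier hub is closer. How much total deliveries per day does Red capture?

40

The indifferent point is the midpoint (9+19)/2 = 14; clients left of it (closer to Red at 9) go to Red, those right go to Blue.
  Southcross at 11 (w=40) → Red
  Lakeside at 15 (w=5) → Blue
  Midtown at 16 (w=8) → Blue
  Westmoor at 17 (w=100) → Blue
  Eastvale at 31 (w=200) → Blue
  Northgate at 34 (w=9) → Blue
  Hillcrest at 44 (w=40) → Blue
Red captures 40; Blue captures 362.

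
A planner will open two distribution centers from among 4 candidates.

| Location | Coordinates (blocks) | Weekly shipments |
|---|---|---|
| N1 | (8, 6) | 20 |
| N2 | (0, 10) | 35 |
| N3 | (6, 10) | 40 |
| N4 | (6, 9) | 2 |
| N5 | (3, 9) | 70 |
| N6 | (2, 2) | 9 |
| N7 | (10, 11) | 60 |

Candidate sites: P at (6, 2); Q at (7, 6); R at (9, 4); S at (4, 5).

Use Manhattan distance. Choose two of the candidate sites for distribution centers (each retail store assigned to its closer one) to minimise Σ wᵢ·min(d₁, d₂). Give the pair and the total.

{Q, S}, total 1418

Evaluate every pair (each demand assigned to the nearer of the two):
  {Q, S}: total = 1418
  {R, S}: total = 1542
  {P, Q}: total = 1619
  {Q, R}: total = 1664
  {P, S}: total = 1813
  {P, R}: total = 2100
Best pair: {Q, S} with total 1418.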